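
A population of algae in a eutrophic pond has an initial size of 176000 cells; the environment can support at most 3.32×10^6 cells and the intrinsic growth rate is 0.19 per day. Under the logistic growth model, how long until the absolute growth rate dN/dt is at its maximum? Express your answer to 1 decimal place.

Logistic growth is fastest at N = K/2 = 1.66×10^6.
A = (K − N₀)/N₀ = 17.864. Set K/(1 + A·e^(−rt)) = K/2 → A·e^(−rt) = 1.
e^(−0.19t) = 1/17.864 = 0.0559796, so t = ln(17.864)/0.19 = 2.8828/0.19 = 15.172.

15.2 days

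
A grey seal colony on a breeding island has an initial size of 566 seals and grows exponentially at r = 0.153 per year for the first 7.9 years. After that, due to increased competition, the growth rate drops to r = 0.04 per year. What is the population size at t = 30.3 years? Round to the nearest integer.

4644 seals

Phase 1: N(7.9) = 566·e^(0.153×7.9) = 566·e^1.209 = 1895.61.
Phase 2 runs for 30.3 − 7.9 = 22.4 years at r = 0.04.
N(30.3) = 1895.61·e^(0.04×22.4) = 1895.61·e^0.896 = 4643.83.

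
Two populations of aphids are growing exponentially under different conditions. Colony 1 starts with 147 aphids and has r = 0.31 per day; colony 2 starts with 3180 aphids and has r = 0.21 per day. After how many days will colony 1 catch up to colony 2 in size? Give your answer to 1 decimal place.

30.7 days

Set 147·e^(0.31t) = 3180·e^(0.21t).
e^((0.31 − 0.21)t) = 3180/147 → e^(0.1·t) = 21.633.
0.1·t = ln(21.633) = 3.0742, so t = 3.0742/0.1 = 30.742.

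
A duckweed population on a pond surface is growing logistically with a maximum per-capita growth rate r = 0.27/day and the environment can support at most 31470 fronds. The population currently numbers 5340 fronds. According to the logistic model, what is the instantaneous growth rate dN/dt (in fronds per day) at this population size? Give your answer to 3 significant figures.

1200 fronds per day

dN/dt = rN(1 − N/K) = 0.27 × 5340 × (1 − 5340/31470).
1 − 5340/31470 = 0.83031; dN/dt = 0.27 × 5340 × 0.83031 = 1197.1.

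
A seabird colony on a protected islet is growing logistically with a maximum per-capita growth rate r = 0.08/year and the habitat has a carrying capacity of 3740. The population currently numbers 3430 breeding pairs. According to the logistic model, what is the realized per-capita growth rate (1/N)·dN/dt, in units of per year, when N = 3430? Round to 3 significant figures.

0.00663 per year

(1/N)·dN/dt = r(1 − N/K) = 0.08 × (1 − 3430/3740).
= 0.08 × 0.082888 = 0.006631.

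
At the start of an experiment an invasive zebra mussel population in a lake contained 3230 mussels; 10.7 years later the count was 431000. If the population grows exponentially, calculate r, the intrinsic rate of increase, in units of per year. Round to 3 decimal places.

0.457 per year

From N(t) = N₀·e^(rt): e^(r·10.7) = 431000/3230 = 133.44.
r·10.7 = ln(133.44) = 4.8936, so r = 4.8936/10.7 = 0.45735.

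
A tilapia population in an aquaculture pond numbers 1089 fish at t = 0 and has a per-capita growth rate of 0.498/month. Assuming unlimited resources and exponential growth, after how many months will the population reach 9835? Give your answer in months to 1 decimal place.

4.4 months

Set N₀·e^(rt) = 9835: e^(0.498·t) = 9835/1089 = 9.0312.
0.498·t = ln(9.0312) = 2.2007, so t = 2.2007/0.498 = 4.4191.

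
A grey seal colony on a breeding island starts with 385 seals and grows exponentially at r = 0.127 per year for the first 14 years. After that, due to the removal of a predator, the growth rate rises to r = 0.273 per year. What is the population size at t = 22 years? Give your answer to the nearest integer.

Phase 1: N(14) = 385·e^(0.127×14) = 385·e^1.778 = 2278.43.
Phase 2 runs for 22 − 14 = 8 years at r = 0.273.
N(22) = 2278.43·e^(0.273×8) = 2278.43·e^2.184 = 20236.5.

20237 seals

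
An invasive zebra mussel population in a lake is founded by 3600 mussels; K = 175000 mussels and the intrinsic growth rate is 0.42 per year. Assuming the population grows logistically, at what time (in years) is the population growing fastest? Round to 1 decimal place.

Logistic growth is fastest at N = K/2 = 87500.
A = (K − N₀)/N₀ = 47.611. Set K/(1 + A·e^(−rt)) = K/2 → A·e^(−rt) = 1.
e^(−0.42t) = 1/47.611 = 0.0210035, so t = ln(47.611)/0.42 = 3.8631/0.42 = 9.1978.

9.2 years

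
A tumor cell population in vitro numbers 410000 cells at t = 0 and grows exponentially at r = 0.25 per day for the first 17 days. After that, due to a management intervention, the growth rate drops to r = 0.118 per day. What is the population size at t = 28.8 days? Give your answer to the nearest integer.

Phase 1: N(17) = 410000·e^(0.25×17) = 410000·e^4.25 = 2.874322×10^7.
Phase 2 runs for 28.8 − 17 = 11.8 days at r = 0.118.
N(28.8) = 2.874322×10^7·e^(0.118×11.8) = 2.874322×10^7·e^1.392 = 1.15677×10^8.

115677007 cells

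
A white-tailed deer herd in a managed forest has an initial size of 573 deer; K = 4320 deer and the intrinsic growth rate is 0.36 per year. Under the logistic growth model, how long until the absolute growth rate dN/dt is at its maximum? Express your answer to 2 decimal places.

Logistic growth is fastest at N = K/2 = 2160.
A = (K − N₀)/N₀ = 6.5393. Set K/(1 + A·e^(−rt)) = K/2 → A·e^(−rt) = 1.
e^(−0.36t) = 1/6.5393 = 0.152922, so t = ln(6.5393)/0.36 = 1.8778/0.36 = 5.2162.

5.22 years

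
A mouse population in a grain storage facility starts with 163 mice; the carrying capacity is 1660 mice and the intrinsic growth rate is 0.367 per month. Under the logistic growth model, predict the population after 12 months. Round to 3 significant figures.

1490 mice

A = (K − N₀)/N₀ = (1660 − 163)/163 = 9.184.
N(t) = K/(1 + A·e^(−rt)) = 1660/(1 + 9.184×e^(−0.367×12)).
e^(−4.404) = 0.012228; denominator = 1 + 9.184×0.012228 = 1.1123.
N = 1660/1.1123 = 1492.4.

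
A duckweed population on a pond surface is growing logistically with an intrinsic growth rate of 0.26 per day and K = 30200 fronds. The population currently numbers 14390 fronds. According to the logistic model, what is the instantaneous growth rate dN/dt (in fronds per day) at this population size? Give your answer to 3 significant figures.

1960 fronds per day

dN/dt = rN(1 − N/K) = 0.26 × 14390 × (1 − 14390/30200).
1 − 14390/30200 = 0.52351; dN/dt = 0.26 × 14390 × 0.52351 = 1958.7.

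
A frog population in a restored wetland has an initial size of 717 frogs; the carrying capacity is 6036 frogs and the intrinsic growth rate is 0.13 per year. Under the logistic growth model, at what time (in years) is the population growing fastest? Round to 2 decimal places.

15.42 years

Logistic growth is fastest at N = K/2 = 3018.
A = (K − N₀)/N₀ = 7.4184. Set K/(1 + A·e^(−rt)) = K/2 → A·e^(−rt) = 1.
e^(−0.13t) = 1/7.4184 = 0.1348, so t = ln(7.4184)/0.13 = 2.004/0.13 = 15.415.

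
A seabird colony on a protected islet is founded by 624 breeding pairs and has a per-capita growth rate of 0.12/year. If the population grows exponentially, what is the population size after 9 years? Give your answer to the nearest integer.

N(t) = N₀·e^(rt) = 624 × e^(0.12×9) = 624 × e^1.08.
e^1.08 ≈ 2.9447, so N ≈ 624 × 2.9447 = 1837.48.

1837 breeding pairs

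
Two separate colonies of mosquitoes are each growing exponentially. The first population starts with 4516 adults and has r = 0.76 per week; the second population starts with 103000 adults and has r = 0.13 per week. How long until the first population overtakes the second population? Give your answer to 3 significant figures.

Set 4516·e^(0.76t) = 103000·e^(0.13t).
e^((0.76 − 0.13)t) = 103000/4516 → e^(0.63·t) = 22.808.
0.63·t = ln(22.808) = 3.1271, so t = 3.1271/0.63 = 4.9637.

4.96 weeks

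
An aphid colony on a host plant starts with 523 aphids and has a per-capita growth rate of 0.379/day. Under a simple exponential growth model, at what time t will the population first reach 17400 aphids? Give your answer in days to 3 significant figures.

9.25 days

Set N₀·e^(rt) = 17400: e^(0.379·t) = 17400/523 = 33.27.
0.379·t = ln(33.27) = 3.5046, so t = 3.5046/0.379 = 9.2471.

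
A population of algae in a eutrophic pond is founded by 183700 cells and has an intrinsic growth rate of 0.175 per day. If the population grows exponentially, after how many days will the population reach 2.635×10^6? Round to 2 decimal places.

Set N₀·e^(rt) = 2.635×10^6: e^(0.175·t) = 2.635×10^6/183700 = 14.344.
0.175·t = ln(14.344) = 2.6633, so t = 2.6633/0.175 = 15.219.

15.22 days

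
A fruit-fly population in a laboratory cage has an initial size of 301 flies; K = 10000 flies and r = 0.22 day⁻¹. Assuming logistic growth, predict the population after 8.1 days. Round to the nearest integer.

A = (K − N₀)/N₀ = (10000 − 301)/301 = 32.223.
N(t) = K/(1 + A·e^(−rt)) = 10000/(1 + 32.223×e^(−0.22×8.1)).
e^(−1.782) = 0.1683; denominator = 1 + 32.223×0.1683 = 6.4231.
N = 10000/6.4231 = 1556.88.

1557 flies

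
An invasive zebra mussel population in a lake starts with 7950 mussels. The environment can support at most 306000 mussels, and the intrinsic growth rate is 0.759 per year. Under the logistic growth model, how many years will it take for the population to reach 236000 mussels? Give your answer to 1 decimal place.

6.4 years

A = (K − N₀)/N₀ = (306000 − 7950)/7950 = 37.491.
Solve 306000/(1 + 37.491·e^(−0.759t)) = 236000: 1 + 37.491·e^(−0.759t) = 1.2966, so e^(−0.759t) = 0.00791159.
−0.759·t = ln(0.00791159) = -4.8394, so t = 4.8394/0.759 = 6.3761.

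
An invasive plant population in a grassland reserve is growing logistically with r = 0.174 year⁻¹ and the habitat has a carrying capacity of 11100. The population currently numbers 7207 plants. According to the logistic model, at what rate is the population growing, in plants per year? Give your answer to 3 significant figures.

dN/dt = rN(1 − N/K) = 0.174 × 7207 × (1 − 7207/11100).
1 − 7207/11100 = 0.35072; dN/dt = 0.174 × 7207 × 0.35072 = 439.81.

440 plants per year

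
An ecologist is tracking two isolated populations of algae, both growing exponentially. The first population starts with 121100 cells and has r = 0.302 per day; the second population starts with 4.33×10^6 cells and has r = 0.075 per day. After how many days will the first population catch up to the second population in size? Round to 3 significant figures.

Set 121100·e^(0.302t) = 4.33×10^6·e^(0.075t).
e^((0.302 − 0.075)t) = 4.33×10^6/121100 → e^(0.227·t) = 35.756.
0.227·t = ln(35.756) = 3.5767, so t = 3.5767/0.227 = 15.756.

15.8 days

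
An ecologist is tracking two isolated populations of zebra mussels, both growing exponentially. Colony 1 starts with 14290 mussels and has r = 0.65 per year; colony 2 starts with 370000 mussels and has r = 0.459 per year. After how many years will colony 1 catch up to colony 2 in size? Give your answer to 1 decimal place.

17.0 years

Set 14290·e^(0.65t) = 370000·e^(0.459t).
e^((0.65 − 0.459)t) = 370000/14290 → e^(0.191·t) = 25.892.
0.191·t = ln(25.892) = 3.2539, so t = 3.2539/0.191 = 17.036.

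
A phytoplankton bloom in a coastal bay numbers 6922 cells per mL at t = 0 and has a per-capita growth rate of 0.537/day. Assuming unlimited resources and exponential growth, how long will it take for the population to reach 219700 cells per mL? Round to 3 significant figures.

Set N₀·e^(rt) = 219700: e^(0.537·t) = 219700/6922 = 31.739.
0.537·t = ln(31.739) = 3.4576, so t = 3.4576/0.537 = 6.4387.

6.44 days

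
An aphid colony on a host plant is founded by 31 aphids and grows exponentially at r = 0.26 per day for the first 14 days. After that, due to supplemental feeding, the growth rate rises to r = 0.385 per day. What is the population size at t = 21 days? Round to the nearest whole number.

17483 aphids

Phase 1: N(14) = 31·e^(0.26×14) = 31·e^3.64 = 1180.85.
Phase 2 runs for 21 − 14 = 7 days at r = 0.385.
N(21) = 1180.85·e^(0.385×7) = 1180.85·e^2.695 = 17483.1.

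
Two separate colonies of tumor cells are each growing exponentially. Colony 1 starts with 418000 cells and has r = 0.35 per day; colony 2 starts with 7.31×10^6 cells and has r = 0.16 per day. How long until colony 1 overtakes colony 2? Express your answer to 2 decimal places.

Set 418000·e^(0.35t) = 7.31×10^6·e^(0.16t).
e^((0.35 − 0.16)t) = 7.31×10^6/418000 → e^(0.19·t) = 17.488.
0.19·t = ln(17.488) = 2.8615, so t = 2.8615/0.19 = 15.061.

15.06 days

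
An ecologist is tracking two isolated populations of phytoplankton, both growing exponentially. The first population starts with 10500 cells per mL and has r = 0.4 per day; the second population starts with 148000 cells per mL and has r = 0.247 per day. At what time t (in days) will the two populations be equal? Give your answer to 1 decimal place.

17.3 days

Set 10500·e^(0.4t) = 148000·e^(0.247t).
e^((0.4 − 0.247)t) = 148000/10500 → e^(0.153·t) = 14.095.
0.153·t = ln(14.095) = 2.6458, so t = 2.6458/0.153 = 17.293.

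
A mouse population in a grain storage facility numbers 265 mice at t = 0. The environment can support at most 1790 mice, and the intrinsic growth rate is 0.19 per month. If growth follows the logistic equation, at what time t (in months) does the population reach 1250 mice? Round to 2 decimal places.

13.63 months

A = (K − N₀)/N₀ = (1790 − 265)/265 = 5.7547.
Solve 1790/(1 + 5.7547·e^(−0.19t)) = 1250: 1 + 5.7547·e^(−0.19t) = 1.432, so e^(−0.19t) = 0.0750689.
−0.19·t = ln(0.0750689) = -2.5893, so t = 2.5893/0.19 = 13.628.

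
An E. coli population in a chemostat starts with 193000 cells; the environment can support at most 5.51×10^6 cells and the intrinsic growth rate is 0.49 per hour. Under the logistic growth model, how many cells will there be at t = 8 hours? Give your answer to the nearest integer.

3562638 cells

A = (K − N₀)/N₀ = (5.51×10^6 − 193000)/193000 = 27.549.
N(t) = K/(1 + A·e^(−rt)) = 5.51×10^6/(1 + 27.549×e^(−0.49×8)).
e^(−3.92) = 0.019841; denominator = 1 + 27.549×0.019841 = 1.5466.
N = 5.51×10^6/1.5466 = 3.562638×10^6.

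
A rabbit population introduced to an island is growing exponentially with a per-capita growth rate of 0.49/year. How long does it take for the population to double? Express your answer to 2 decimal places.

1.41 years

Doubling time t_d = ln(2)/r = 0.6931/0.49 = 1.4146.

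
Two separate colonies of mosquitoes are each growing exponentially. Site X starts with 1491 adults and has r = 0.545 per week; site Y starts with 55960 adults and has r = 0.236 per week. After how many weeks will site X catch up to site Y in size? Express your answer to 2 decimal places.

Set 1491·e^(0.545t) = 55960·e^(0.236t).
e^((0.545 − 0.236)t) = 55960/1491 → e^(0.309·t) = 37.532.
0.309·t = ln(37.532) = 3.6252, so t = 3.6252/0.309 = 11.732.

11.73 weeks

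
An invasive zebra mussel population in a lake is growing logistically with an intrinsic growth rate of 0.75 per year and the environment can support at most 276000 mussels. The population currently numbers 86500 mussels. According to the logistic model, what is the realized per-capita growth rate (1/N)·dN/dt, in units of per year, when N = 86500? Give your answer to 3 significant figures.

(1/N)·dN/dt = r(1 − N/K) = 0.75 × (1 − 86500/276000).
= 0.75 × 0.68659 = 0.51495.

0.515 per year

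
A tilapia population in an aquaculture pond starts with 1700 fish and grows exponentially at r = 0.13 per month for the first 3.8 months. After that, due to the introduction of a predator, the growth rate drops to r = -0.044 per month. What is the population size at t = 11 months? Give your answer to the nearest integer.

Phase 1: N(3.8) = 1700·e^(0.13×3.8) = 1700·e^0.494 = 2786.06.
Phase 2 runs for 11 − 3.8 = 7.2 months at r = -0.044.
N(11) = 2786.06·e^(-0.044×7.2) = 2786.06·e^-0.3168 = 2029.58.

2030 fish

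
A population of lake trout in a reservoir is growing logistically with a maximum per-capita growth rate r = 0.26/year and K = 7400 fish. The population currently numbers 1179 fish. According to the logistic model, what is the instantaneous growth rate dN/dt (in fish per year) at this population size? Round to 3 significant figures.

dN/dt = rN(1 − N/K) = 0.26 × 1179 × (1 − 1179/7400).
1 − 1179/7400 = 0.84068; dN/dt = 0.26 × 1179 × 0.84068 = 257.7.

258 fish per year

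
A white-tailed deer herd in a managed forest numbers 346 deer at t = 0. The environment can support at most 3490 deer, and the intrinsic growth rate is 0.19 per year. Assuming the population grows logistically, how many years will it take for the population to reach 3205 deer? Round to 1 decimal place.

A = (K − N₀)/N₀ = (3490 − 346)/346 = 9.0867.
Solve 3490/(1 + 9.0867·e^(−0.19t)) = 3205: 1 + 9.0867·e^(−0.19t) = 1.0889, so e^(−0.19t) = 0.00978612.
−0.19·t = ln(0.00978612) = -4.6268, so t = 4.6268/0.19 = 24.352.

24.4 years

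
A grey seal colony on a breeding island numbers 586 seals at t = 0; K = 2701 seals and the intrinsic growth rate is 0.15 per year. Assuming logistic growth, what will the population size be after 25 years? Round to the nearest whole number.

2490 seals

A = (K − N₀)/N₀ = (2701 − 586)/586 = 3.6092.
N(t) = K/(1 + A·e^(−rt)) = 2701/(1 + 3.6092×e^(−0.15×25)).
e^(−3.75) = 0.023518; denominator = 1 + 3.6092×0.023518 = 1.0849.
N = 2701/1.0849 = 2489.67.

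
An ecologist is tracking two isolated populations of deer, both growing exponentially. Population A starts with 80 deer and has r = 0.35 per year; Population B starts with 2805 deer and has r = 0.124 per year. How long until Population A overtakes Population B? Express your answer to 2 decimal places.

Set 80·e^(0.35t) = 2805·e^(0.124t).
e^((0.35 − 0.124)t) = 2805/80 → e^(0.226·t) = 35.062.
0.226·t = ln(35.062) = 3.5571, so t = 3.5571/0.226 = 15.74.

15.74 years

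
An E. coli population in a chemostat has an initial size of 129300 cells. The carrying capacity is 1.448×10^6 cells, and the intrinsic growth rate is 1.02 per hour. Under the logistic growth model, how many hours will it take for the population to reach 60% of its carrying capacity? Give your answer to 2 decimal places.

A = (K − N₀)/N₀ = (1.448×10^6 − 129300)/129300 = 10.199.
Solve 1.448×10^6/(1 + 10.199·e^(−1.02t)) = 868800: 1 + 10.199·e^(−1.02t) = 1.6667, so e^(−1.02t) = 0.0653674.
−1.02·t = ln(0.0653674) = -2.7277, so t = 2.7277/1.02 = 2.6742.

2.67 hours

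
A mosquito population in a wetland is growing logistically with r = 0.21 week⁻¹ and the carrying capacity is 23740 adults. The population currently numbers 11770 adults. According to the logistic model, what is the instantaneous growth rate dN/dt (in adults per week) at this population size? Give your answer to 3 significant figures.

dN/dt = rN(1 − N/K) = 0.21 × 11770 × (1 − 11770/23740).
1 − 11770/23740 = 0.50421; dN/dt = 0.21 × 11770 × 0.50421 = 1246.3.

1250 adults per week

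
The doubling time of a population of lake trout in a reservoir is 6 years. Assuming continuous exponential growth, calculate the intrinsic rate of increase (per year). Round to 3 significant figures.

r = ln(2)/t_d = 0.6931/6 = 0.11552.

0.116 per year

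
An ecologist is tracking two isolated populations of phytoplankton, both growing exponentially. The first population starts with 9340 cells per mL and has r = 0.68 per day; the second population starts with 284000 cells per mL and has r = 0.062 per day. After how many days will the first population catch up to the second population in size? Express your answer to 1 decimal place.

Set 9340·e^(0.68t) = 284000·e^(0.062t).
e^((0.68 − 0.062)t) = 284000/9340 → e^(0.618·t) = 30.407.
0.618·t = ln(30.407) = 3.4147, so t = 3.4147/0.618 = 5.5254.

5.5 days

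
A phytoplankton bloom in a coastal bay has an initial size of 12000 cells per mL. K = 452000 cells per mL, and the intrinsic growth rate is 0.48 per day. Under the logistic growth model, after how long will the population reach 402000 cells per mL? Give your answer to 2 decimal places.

A = (K − N₀)/N₀ = (452000 − 12000)/12000 = 36.667.
Solve 452000/(1 + 36.667·e^(−0.48t)) = 402000: 1 + 36.667·e^(−0.48t) = 1.1244, so e^(−0.48t) = 0.00339213.
−0.48·t = ln(0.00339213) = -5.6863, so t = 5.6863/0.48 = 11.846.

11.85 days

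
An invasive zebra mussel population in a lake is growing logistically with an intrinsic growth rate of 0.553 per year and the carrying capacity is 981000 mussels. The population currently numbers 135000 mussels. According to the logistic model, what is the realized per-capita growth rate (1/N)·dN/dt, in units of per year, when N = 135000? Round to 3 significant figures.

(1/N)·dN/dt = r(1 − N/K) = 0.553 × (1 − 135000/981000).
= 0.553 × 0.86239 = 0.4769.

0.477 per year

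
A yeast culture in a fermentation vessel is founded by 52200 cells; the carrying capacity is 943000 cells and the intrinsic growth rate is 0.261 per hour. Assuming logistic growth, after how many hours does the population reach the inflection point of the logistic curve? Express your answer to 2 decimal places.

10.87 hours

Logistic growth is fastest at N = K/2 = 471500.
A = (K − N₀)/N₀ = 17.065. Set K/(1 + A·e^(−rt)) = K/2 → A·e^(−rt) = 1.
e^(−0.261t) = 1/17.065 = 0.058599, so t = ln(17.065)/0.261 = 2.837/0.261 = 10.87.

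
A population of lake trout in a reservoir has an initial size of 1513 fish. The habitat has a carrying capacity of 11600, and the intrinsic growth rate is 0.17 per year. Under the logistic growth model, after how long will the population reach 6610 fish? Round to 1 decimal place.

12.8 years

A = (K − N₀)/N₀ = (11600 − 1513)/1513 = 6.6669.
Solve 11600/(1 + 6.6669·e^(−0.17t)) = 6610: 1 + 6.6669·e^(−0.17t) = 1.7549, so e^(−0.17t) = 0.113234.
−0.17·t = ln(0.113234) = -2.1783, so t = 2.1783/0.17 = 12.814.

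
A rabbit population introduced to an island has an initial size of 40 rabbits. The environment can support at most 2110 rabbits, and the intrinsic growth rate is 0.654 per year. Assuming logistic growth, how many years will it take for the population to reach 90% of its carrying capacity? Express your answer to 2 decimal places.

A = (K − N₀)/N₀ = (2110 − 40)/40 = 51.75.
Solve 2110/(1 + 51.75·e^(−0.654t)) = 1899: 1 + 51.75·e^(−0.654t) = 1.1111, so e^(−0.654t) = 0.00214707.
−0.654·t = ln(0.00214707) = -6.1436, so t = 6.1436/0.654 = 9.394.

9.39 years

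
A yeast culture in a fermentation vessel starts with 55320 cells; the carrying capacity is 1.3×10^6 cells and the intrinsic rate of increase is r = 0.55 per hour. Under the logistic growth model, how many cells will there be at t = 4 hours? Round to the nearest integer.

A = (K − N₀)/N₀ = (1.3×10^6 − 55320)/55320 = 22.5.
N(t) = K/(1 + A·e^(−rt)) = 1.3×10^6/(1 + 22.5×e^(−0.55×4)).
e^(−2.2) = 0.1108; denominator = 1 + 22.5×0.1108 = 3.493.
N = 1.3×10^6/3.493 = 372170.

372170 cells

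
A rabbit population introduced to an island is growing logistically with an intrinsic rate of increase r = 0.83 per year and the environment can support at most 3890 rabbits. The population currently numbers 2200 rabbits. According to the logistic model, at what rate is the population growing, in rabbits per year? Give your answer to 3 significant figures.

793 rabbits per year

dN/dt = rN(1 − N/K) = 0.83 × 2200 × (1 − 2200/3890).
1 − 2200/3890 = 0.43445; dN/dt = 0.83 × 2200 × 0.43445 = 793.3.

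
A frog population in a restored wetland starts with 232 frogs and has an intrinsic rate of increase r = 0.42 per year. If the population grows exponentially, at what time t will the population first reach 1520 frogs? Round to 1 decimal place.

Set N₀·e^(rt) = 1520: e^(0.42·t) = 1520/232 = 6.5517.
0.42·t = ln(6.5517) = 1.8797, so t = 1.8797/0.42 = 4.4755.

4.5 years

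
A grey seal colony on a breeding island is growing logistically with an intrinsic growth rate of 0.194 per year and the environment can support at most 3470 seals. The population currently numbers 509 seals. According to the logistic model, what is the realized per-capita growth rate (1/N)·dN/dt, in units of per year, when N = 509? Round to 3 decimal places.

(1/N)·dN/dt = r(1 − N/K) = 0.194 × (1 − 509/3470).
= 0.194 × 0.85331 = 0.16554.

0.166 per year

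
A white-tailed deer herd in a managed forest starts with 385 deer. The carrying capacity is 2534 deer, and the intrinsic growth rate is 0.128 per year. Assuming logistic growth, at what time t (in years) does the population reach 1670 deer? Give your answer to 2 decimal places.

A = (K − N₀)/N₀ = (2534 − 385)/385 = 5.5818.
Solve 2534/(1 + 5.5818·e^(−0.128t)) = 1670: 1 + 5.5818·e^(−0.128t) = 1.5174, so e^(−0.128t) = 0.0926876.
−0.128·t = ln(0.0926876) = -2.3785, so t = 2.3785/0.128 = 18.582.

18.58 years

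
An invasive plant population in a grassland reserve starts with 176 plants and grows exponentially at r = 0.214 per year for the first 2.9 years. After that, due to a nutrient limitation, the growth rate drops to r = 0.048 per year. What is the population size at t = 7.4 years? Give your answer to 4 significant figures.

406.3 plants

Phase 1: N(2.9) = 176·e^(0.214×2.9) = 176·e^0.6206 = 327.368.
Phase 2 runs for 7.4 − 2.9 = 4.5 years at r = 0.048.
N(7.4) = 327.368·e^(0.048×4.5) = 327.368·e^0.216 = 406.297.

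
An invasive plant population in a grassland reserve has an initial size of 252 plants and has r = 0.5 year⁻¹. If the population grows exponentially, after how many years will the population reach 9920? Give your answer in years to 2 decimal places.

7.35 years

Set N₀·e^(rt) = 9920: e^(0.5·t) = 9920/252 = 39.365.
0.5·t = ln(39.365) = 3.6729, so t = 3.6729/0.5 = 7.3458.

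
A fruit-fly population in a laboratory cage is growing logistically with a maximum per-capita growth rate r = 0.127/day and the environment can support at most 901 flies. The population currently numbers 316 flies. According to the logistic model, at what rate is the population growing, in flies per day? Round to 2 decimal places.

dN/dt = rN(1 − N/K) = 0.127 × 316 × (1 − 316/901).
1 − 316/901 = 0.64928; dN/dt = 0.127 × 316 × 0.64928 = 26.057.

26.06 flies per day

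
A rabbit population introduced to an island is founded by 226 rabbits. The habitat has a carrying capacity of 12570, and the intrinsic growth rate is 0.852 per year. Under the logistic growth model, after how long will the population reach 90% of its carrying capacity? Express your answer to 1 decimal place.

7.3 years

A = (K − N₀)/N₀ = (12570 − 226)/226 = 54.619.
Solve 12570/(1 + 54.619·e^(−0.852t)) = 11313: 1 + 54.619·e^(−0.852t) = 1.1111, so e^(−0.852t) = 0.00203428.
−0.852·t = ln(0.00203428) = -6.1976, so t = 6.1976/0.852 = 7.2742.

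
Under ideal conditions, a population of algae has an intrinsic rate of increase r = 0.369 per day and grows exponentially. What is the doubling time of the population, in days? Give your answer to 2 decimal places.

1.88 days

Doubling time t_d = ln(2)/r = 0.6931/0.369 = 1.8784.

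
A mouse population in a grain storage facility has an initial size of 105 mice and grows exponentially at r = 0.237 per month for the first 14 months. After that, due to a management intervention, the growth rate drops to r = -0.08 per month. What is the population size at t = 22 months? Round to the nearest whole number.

1528 mice

Phase 1: N(14) = 105·e^(0.237×14) = 105·e^3.318 = 2898.53.
Phase 2 runs for 22 − 14 = 8 months at r = -0.08.
N(22) = 2898.53·e^(-0.08×8) = 2898.53·e^-0.64 = 1528.37.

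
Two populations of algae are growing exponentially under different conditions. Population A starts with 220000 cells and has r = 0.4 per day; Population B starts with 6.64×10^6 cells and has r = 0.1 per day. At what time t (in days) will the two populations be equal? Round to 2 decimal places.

11.36 days

Set 220000·e^(0.4t) = 6.64×10^6·e^(0.1t).
e^((0.4 − 0.1)t) = 6.64×10^6/220000 → e^(0.3·t) = 30.182.
0.3·t = ln(30.182) = 3.4072, so t = 3.4072/0.3 = 11.357.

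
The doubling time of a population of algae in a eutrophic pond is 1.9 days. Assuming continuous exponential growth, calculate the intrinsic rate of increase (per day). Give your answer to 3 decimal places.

0.365 per day

r = ln(2)/t_d = 0.6931/1.9 = 0.36481.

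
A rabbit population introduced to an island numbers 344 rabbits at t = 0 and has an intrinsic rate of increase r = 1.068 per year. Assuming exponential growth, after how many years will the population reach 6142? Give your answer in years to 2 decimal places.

2.70 years

Set N₀·e^(rt) = 6142: e^(1.068·t) = 6142/344 = 17.855.
1.068·t = ln(17.855) = 2.8823, so t = 2.8823/1.068 = 2.6987.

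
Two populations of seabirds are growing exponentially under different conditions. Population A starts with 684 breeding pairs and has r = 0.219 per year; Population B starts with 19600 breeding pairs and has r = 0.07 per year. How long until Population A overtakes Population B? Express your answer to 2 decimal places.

Set 684·e^(0.219t) = 19600·e^(0.07t).
e^((0.219 − 0.07)t) = 19600/684 → e^(0.149·t) = 28.655.
0.149·t = ln(28.655) = 3.3553, so t = 3.3553/0.149 = 22.519.

22.52 years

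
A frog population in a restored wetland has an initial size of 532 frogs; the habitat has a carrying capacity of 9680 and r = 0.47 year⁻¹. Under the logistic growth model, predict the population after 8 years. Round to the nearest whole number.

6912 frogs

A = (K − N₀)/N₀ = (9680 − 532)/532 = 17.195.
N(t) = K/(1 + A·e^(−rt)) = 9680/(1 + 17.195×e^(−0.47×8)).
e^(−3.76) = 0.023284; denominator = 1 + 17.195×0.023284 = 1.4004.
N = 9680/1.4004 = 6912.43.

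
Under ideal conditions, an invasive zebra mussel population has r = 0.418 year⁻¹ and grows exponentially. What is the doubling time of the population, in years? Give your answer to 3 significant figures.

Doubling time t_d = ln(2)/r = 0.6931/0.418 = 1.6582.

1.66 years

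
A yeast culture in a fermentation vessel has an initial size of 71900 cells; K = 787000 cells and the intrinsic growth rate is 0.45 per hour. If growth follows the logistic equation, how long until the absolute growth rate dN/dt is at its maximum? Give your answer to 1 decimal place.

5.1 hours

Logistic growth is fastest at N = K/2 = 393500.
A = (K − N₀)/N₀ = 9.9458. Set K/(1 + A·e^(−rt)) = K/2 → A·e^(−rt) = 1.
e^(−0.45t) = 1/9.9458 = 0.100545, so t = ln(9.9458)/0.45 = 2.2971/0.45 = 5.1048.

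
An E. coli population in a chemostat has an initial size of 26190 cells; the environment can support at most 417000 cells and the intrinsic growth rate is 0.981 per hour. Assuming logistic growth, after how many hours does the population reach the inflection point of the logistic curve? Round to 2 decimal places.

2.76 hours

Logistic growth is fastest at N = K/2 = 208500.
A = (K − N₀)/N₀ = 14.922. Set K/(1 + A·e^(−rt)) = K/2 → A·e^(−rt) = 1.
e^(−0.981t) = 1/14.922 = 0.0670147, so t = ln(14.922)/0.981 = 2.7028/0.981 = 2.7552.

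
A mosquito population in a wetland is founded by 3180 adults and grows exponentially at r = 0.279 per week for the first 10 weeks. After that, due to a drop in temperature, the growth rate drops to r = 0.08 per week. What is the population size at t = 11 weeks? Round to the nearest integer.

56086 adults

Phase 1: N(10) = 3180·e^(0.279×10) = 3180·e^2.79 = 51773.6.
Phase 2 runs for 11 − 10 = 1 weeks at r = 0.08.
N(11) = 51773.6·e^(0.08×1) = 51773.6·e^0.08 = 56085.7.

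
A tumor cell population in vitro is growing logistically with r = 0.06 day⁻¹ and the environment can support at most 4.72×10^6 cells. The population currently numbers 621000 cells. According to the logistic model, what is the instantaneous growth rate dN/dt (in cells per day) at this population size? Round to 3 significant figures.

32400 cells per day

dN/dt = rN(1 − N/K) = 0.06 × 621000 × (1 − 621000/4.72×10^6).
1 − 621000/4.72×10^6 = 0.86843; dN/dt = 0.06 × 621000 × 0.86843 = 32358.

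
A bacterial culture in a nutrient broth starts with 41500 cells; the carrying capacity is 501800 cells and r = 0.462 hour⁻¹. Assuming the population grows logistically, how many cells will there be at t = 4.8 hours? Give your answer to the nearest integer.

A = (K − N₀)/N₀ = (501800 − 41500)/41500 = 11.092.
N(t) = K/(1 + A·e^(−rt)) = 501800/(1 + 11.092×e^(−0.462×4.8)).
e^(−2.218) = 0.10887; denominator = 1 + 11.092×0.10887 = 2.2075.
N = 501800/2.2075 = 227312.

227312 cells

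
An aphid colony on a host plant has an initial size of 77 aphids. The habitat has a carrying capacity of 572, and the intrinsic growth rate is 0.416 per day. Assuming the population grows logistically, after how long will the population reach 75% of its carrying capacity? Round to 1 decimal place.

7.1 days

A = (K − N₀)/N₀ = (572 − 77)/77 = 6.4286.
Solve 572/(1 + 6.4286·e^(−0.416t)) = 429: 1 + 6.4286·e^(−0.416t) = 1.3333, so e^(−0.416t) = 0.0518519.
−0.416·t = ln(0.0518519) = -2.9594, so t = 2.9594/0.416 = 7.1139.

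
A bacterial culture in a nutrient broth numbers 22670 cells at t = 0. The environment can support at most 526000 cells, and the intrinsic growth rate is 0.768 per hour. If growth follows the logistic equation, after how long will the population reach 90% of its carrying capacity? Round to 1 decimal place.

6.9 hours

A = (K − N₀)/N₀ = (526000 − 22670)/22670 = 22.202.
Solve 526000/(1 + 22.202·e^(−0.768t)) = 473400: 1 + 22.202·e^(−0.768t) = 1.1111, so e^(−0.768t) = 0.00500445.
−0.768·t = ln(0.00500445) = -5.2974, so t = 5.2974/0.768 = 6.8977.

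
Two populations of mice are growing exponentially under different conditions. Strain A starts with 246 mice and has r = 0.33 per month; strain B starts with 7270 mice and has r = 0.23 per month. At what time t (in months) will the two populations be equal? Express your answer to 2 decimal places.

Set 246·e^(0.33t) = 7270·e^(0.23t).
e^((0.33 − 0.23)t) = 7270/246 → e^(0.1·t) = 29.553.
0.1·t = ln(29.553) = 3.3862, so t = 3.3862/0.1 = 33.862.

33.86 months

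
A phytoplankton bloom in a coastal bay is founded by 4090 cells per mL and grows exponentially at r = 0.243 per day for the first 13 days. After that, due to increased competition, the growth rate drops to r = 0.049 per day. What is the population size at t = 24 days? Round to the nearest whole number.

Phase 1: N(13) = 4090·e^(0.243×13) = 4090·e^3.159 = 96307.4.
Phase 2 runs for 24 − 13 = 11 days at r = 0.049.
N(24) = 96307.4·e^(0.049×11) = 96307.4·e^0.539 = 165099.

165099 cells per mL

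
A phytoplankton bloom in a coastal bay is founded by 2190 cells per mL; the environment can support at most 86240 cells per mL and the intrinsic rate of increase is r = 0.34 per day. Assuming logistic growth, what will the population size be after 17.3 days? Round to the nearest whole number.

A = (K − N₀)/N₀ = (86240 − 2190)/2190 = 38.379.
N(t) = K/(1 + A·e^(−rt)) = 86240/(1 + 38.379×e^(−0.34×17.3)).
e^(−5.882) = 0.0027892; denominator = 1 + 38.379×0.0027892 = 1.107.
N = 86240/1.107 = 77901.

77901 cells per mL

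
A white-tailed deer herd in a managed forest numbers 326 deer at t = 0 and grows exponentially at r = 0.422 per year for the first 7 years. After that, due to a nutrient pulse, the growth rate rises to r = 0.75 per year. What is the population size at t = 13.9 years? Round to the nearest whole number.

Phase 1: N(7) = 326·e^(0.422×7) = 326·e^2.954 = 6253.5.
Phase 2 runs for 13.9 − 7 = 6.9 years at r = 0.75.
N(13.9) = 6253.5·e^(0.75×6.9) = 6253.5·e^5.175 = 1.105599×10^6.

1105599 deer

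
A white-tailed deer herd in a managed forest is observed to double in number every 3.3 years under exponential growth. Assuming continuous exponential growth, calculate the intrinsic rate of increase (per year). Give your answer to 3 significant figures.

r = ln(2)/t_d = 0.6931/3.3 = 0.21004.

0.210 per year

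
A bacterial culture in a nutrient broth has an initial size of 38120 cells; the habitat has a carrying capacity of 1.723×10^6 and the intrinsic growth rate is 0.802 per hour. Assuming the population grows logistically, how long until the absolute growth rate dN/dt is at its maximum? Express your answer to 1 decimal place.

Logistic growth is fastest at N = K/2 = 861500.
A = (K − N₀)/N₀ = 44.199. Set K/(1 + A·e^(−rt)) = K/2 → A·e^(−rt) = 1.
e^(−0.802t) = 1/44.199 = 0.0226248, so t = ln(44.199)/0.802 = 3.7887/0.802 = 4.7241.

4.7 hours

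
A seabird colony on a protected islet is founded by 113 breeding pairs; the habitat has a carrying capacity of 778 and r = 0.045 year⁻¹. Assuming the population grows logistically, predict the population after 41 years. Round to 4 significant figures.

A = (K − N₀)/N₀ = (778 − 113)/113 = 5.885.
N(t) = K/(1 + A·e^(−rt)) = 778/(1 + 5.885×e^(−0.045×41)).
e^(−1.845) = 0.15803; denominator = 1 + 5.885×0.15803 = 1.93.
N = 778/1.93 = 403.115.

403.1 breeding pairs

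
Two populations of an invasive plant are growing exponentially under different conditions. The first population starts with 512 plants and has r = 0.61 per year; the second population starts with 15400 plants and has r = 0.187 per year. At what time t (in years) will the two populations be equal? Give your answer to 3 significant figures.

Set 512·e^(0.61t) = 15400·e^(0.187t).
e^((0.61 − 0.187)t) = 15400/512 → e^(0.423·t) = 30.078.
0.423·t = ln(30.078) = 3.4038, so t = 3.4038/0.423 = 8.0468.

8.05 years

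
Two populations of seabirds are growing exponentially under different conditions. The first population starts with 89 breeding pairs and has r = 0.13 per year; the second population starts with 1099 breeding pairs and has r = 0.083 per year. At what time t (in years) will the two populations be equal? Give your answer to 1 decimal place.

Set 89·e^(0.13t) = 1099·e^(0.083t).
e^((0.13 − 0.083)t) = 1099/89 → e^(0.047·t) = 12.348.
0.047·t = ln(12.348) = 2.5135, so t = 2.5135/0.047 = 53.479.

53.5 years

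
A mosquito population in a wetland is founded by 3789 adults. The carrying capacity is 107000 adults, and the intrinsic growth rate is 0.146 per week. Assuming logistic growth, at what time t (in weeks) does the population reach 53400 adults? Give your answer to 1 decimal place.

A = (K − N₀)/N₀ = (107000 − 3789)/3789 = 27.24.
Solve 107000/(1 + 27.24·e^(−0.146t)) = 53400: 1 + 27.24·e^(−0.146t) = 2.0037, so e^(−0.146t) = 0.0368487.
−0.146·t = ln(0.0368487) = -3.3009, so t = 3.3009/0.146 = 22.609.

22.6 weeks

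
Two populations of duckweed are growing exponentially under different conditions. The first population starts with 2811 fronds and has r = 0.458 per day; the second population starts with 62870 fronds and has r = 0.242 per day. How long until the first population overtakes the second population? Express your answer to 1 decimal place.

14.4 days

Set 2811·e^(0.458t) = 62870·e^(0.242t).
e^((0.458 − 0.242)t) = 62870/2811 → e^(0.216·t) = 22.366.
0.216·t = ln(22.366) = 3.1075, so t = 3.1075/0.216 = 14.387.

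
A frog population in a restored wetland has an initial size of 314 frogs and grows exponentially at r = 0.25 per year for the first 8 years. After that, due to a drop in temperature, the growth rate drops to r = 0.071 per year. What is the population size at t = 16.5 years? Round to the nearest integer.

Phase 1: N(8) = 314·e^(0.25×8) = 314·e^2 = 2320.16.
Phase 2 runs for 16.5 − 8 = 8.5 years at r = 0.071.
N(16.5) = 2320.16·e^(0.071×8.5) = 2320.16·e^0.6035 = 4242.44.

4242 frogs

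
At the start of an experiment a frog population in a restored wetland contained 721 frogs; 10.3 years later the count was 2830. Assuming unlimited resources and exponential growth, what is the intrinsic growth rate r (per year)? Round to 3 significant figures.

From N(t) = N₀·e^(rt): e^(r·10.3) = 2830/721 = 3.9251.
r·10.3 = ln(3.9251) = 1.3674, so r = 1.3674/10.3 = 0.13276.

0.133 per year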